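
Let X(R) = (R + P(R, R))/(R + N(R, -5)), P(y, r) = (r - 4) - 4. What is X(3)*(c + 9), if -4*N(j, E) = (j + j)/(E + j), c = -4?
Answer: -8/3 ≈ -2.6667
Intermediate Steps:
N(j, E) = -j/(2*(E + j)) (N(j, E) = -(j + j)/(4*(E + j)) = -2*j/(4*(E + j)) = -j/(2*(E + j)))
P(y, r) = -8 + r (P(y, r) = (-4 + r) - 4 = -8 + r)
X(R) = (-8 + 2*R)/(R - R/(-10 + 2*R)) (X(R) = (R + (-8 + R))/(R - R/(2*(-5) + 2*R)) = (-8 + 2*R)/(R - R/(-10 + 2*R)))
X(3)*(c + 9) = (4*(-5 + 3)*(-4 + 3)/(3*(-11 + 2*3)))*(-4 + 9) = (4*(1/3)*(-2)*(-1)/(-11 + 6))*5 = (4*(1/3)*(-2)*(-1)/(-5))*5 = (4*(1/3)*(-1/5)*(-2)*(-1))*5 = -8/15*5 = -8/3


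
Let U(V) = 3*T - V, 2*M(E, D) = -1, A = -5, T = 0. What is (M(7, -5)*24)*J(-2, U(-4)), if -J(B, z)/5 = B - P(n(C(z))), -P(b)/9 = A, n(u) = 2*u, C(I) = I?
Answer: -2820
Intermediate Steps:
M(E, D) = -½ (M(E, D) = (½)*(-1) = -½)
P(b) = 45 (P(b) = -9*(-5) = 45)
U(V) = -V (U(V) = 3*0 - V = 0 - V = -V)
J(B, z) = 225 - 5*B (J(B, z) = -5*(B - 1*45) = -5*(B - 45) = -5*(-45 + B) = 225 - 5*B)
(M(7, -5)*24)*J(-2, U(-4)) = (-½*24)*(225 - 5*(-2)) = -12*(225 + 10) = -12*235 = -2820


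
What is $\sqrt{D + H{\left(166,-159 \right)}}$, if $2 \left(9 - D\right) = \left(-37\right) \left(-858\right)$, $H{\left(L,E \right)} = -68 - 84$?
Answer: $4 i \sqrt{1001} \approx 126.55 i$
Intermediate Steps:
$H{\left(L,E \right)} = -152$
$D = -15864$ ($D = 9 - \frac{\left(-37\right) \left(-858\right)}{2} = 9 - 15873 = -15864$)
$\sqrt{D + H{\left(166,-159 \right)}} = \sqrt{-15864 - 152} = \sqrt{-16016} = 4 i \sqrt{1001}$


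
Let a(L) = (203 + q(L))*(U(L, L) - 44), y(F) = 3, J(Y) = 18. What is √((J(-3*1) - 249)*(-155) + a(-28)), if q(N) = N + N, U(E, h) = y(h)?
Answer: √29778 ≈ 172.56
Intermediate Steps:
U(E, h) = 3
q(N) = 2*N
a(L) = -8323 - 82*L (a(L) = (203 + 2*L)*(3 - 44) = (203 + 2*L)*(-41) = -8323 - 82*L)
√((J(-3*1) - 249)*(-155) + a(-28)) = √((18 - 249)*(-155) + (-8323 - 82*(-28))) = √(-231*(-155) + (-8323 + 2296)) = √(35805 - 6027) = √29778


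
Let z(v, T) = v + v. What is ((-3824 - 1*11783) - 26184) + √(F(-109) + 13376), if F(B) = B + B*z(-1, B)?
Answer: -41791 + √13485 ≈ -41675.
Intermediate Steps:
z(v, T) = 2*v
F(B) = -B (F(B) = B + B*(2*(-1)) = B + B*(-2) = B - 2*B = -B)
((-3824 - 1*11783) - 26184) + √(F(-109) + 13376) = ((-3824 - 1*11783) - 26184) + √(-1*(-109) + 13376) = ((-3824 - 11783) - 26184) + √(109 + 13376) = (-15607 - 26184) + √13485 = -41791 + √13485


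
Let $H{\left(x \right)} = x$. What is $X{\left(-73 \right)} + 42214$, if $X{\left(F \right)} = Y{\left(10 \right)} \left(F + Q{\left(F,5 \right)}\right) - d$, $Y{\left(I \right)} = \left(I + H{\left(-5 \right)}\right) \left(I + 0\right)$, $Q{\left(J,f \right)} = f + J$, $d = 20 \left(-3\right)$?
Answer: $35224$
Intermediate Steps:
$d = -60$
$Q{\left(J,f \right)} = J + f$
$Y{\left(I \right)} = I \left(-5 + I\right)$ ($Y{\left(I \right)} = \left(I - 5\right) \left(I + 0\right) = \left(-5 + I\right) I = I \left(-5 + I\right)$)
$X{\left(F \right)} = 310 + 100 F$ ($X{\left(F \right)} = 10 \left(-5 + 10\right) \left(F + \left(F + 5\right)\right) - -60 = 10 \cdot 5 \left(F + \left(5 + F\right)\right) + 60 = 50 \left(5 + 2 F\right) + 60 = \left(250 + 100 F\right) + 60 = 310 + 100 F$)
$X{\left(-73 \right)} + 42214 = \left(310 + 100 \left(-73\right)\right) + 42214 = \left(310 - 7300\right) + 42214 = -6990 + 42214 = 35224$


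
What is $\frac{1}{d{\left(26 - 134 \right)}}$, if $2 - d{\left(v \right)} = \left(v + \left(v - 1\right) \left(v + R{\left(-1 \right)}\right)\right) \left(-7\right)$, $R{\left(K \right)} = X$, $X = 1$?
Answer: $\frac{1}{80887} \approx 1.2363 \cdot 10^{-5}$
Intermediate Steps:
$R{\left(K \right)} = 1$
$d{\left(v \right)} = 2 + 7 v + 7 \left(1 + v\right) \left(-1 + v\right)$ ($d{\left(v \right)} = 2 - \left(v + \left(v - 1\right) \left(v + 1\right)\right) \left(-7\right) = 2 - \left(v + \left(-1 + v\right) \left(1 + v\right)\right) \left(-7\right) = 2 - \left(v + \left(1 + v\right) \left(-1 + v\right)\right) \left(-7\right) = 2 - \left(- 7 v - 7 \left(1 + v\right) \left(-1 + v\right)\right) = 2 + \left(7 v + 7 \left(1 + v\right) \left(-1 + v\right)\right) = 2 + 7 v + 7 \left(1 + v\right) \left(-1 + v\right)$)
$\frac{1}{d{\left(26 - 134 \right)}} = \frac{1}{-5 + 7 \left(26 - 134\right) + 7 \left(26 - 134\right)^{2}} = \frac{1}{-5 + 7 \left(-108\right) + 7 \left(-108\right)^{2}} = \frac{1}{-5 - 756 + 7 \cdot 11664} = \frac{1}{-5 - 756 + 81648} = \frac{1}{80887}$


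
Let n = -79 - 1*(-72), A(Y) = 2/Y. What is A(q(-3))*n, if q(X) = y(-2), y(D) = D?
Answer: 7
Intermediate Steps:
q(X) = -2
n = -7 (n = -79 + 72 = -7)
A(q(-3))*n = (2/(-2))*(-7) = (2*(-½))*(-7) = -1*(-7) = 7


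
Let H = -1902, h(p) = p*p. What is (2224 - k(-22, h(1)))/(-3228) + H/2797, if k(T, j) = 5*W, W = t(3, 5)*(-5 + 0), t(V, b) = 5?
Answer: -4236603/3009572 ≈ -1.4077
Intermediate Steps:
h(p) = p²
W = -25 (W = 5*(-5 + 0) = 5*(-5) = -25)
k(T, j) = -125 (k(T, j) = 5*(-25) = -125)
(2224 - k(-22, h(1)))/(-3228) + H/2797 = (2224 - 1*(-125))/(-3228) - 1902/2797 = (2224 + 125)*(-1/3228) - 1902*1/2797 = 2349*(-1/3228) - 1902/2797 = -783/1076 - 1902/2797 = -4236603/3009572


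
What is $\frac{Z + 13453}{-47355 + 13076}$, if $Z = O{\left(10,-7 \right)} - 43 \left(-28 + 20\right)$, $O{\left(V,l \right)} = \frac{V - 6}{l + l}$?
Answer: $- \frac{96577}{239953} \approx -0.40248$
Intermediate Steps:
$O{\left(V,l \right)} = \frac{-6 + V}{2 l}$
$Z = \frac{2406}{7}$ ($Z = \frac{-6 + 10}{2 \left(-7\right)} - 43 \left(-28 + 20\right) = \frac{1}{2} \left(- \frac{1}{7}\right) 4 - -344 = - \frac{2}{7} + 344 = \frac{2406}{7} \approx 343.71$)
$\frac{Z + 13453}{-47355 + 13076} = \frac{\frac{2406}{7} + 13453}{-47355 + 13076} = \frac{96577}{7 \left(-34279\right)} = \frac{96577}{7} \left(- \frac{1}{34279}\right) = - \frac{96577}{239953}$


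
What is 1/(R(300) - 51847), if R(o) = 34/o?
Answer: -150/7777033 ≈ -1.9288e-5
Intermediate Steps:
1/(R(300) - 51847) = 1/(34/300 - 51847) = 1/(34*(1/300) - 51847) = 1/(17/150 - 51847) = 1/(-7777033/150) = -150/7777033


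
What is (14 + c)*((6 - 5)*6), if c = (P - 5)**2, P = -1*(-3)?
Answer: 108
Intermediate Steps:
P = 3
c = 4 (c = (3 - 5)**2 = (-2)**2 = 4)
(14 + c)*((6 - 5)*6) = (14 + 4)*((6 - 5)*6) = 18*(1*6) = 18*6 = 108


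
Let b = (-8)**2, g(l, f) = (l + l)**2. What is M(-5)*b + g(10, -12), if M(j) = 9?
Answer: 976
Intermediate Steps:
g(l, f) = 4*l**2 (g(l, f) = (2*l)**2 = 4*l**2)
b = 64
M(-5)*b + g(10, -12) = 9*64 + 4*10**2 = 576 + 4*100 = 576 + 400 = 976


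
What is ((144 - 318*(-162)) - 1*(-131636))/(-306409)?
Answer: -183296/306409 ≈ -0.59821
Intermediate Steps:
((144 - 318*(-162)) - 1*(-131636))/(-306409) = ((144 + 51516) + 131636)*(-1/306409) = (51660 + 131636)*(-1/306409) = 183296*(-1/306409) = -183296/306409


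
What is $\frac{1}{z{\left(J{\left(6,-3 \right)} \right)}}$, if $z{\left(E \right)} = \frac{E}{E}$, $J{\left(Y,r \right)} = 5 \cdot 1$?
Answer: $1$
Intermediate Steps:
$J{\left(Y,r \right)} = 5$
$z{\left(E \right)} = 1$
$\frac{1}{z{\left(J{\left(6,-3 \right)} \right)}} = 1^{-1} = 1$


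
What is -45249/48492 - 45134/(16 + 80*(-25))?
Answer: 87452663/4008672 ≈ 21.816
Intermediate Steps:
-45249/48492 - 45134/(16 + 80*(-25)) = -45249*1/48492 - 45134/(16 - 2000) = -15083/16164 - 45134/(-1984) = -15083/16164 - 45134*(-1/1984) = -15083/16164 + 22567/992 = 87452663/4008672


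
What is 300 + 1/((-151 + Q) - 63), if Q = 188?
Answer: 7799/26 ≈ 299.96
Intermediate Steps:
300 + 1/((-151 + Q) - 63) = 300 + 1/((-151 + 188) - 63) = 300 + 1/(37 - 63) = 300 + 1/(-26) = 300 - 1/26 = 7799/26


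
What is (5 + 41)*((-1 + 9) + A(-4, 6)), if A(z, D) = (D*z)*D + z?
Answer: -6440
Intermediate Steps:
A(z, D) = z + z*D² (A(z, D) = z*D² + z = z + z*D²)
(5 + 41)*((-1 + 9) + A(-4, 6)) = (5 + 41)*((-1 + 9) - 4*(1 + 6²)) = 46*(8 - 4*(1 + 36)) = 46*(8 - 4*37) = 46*(8 - 148) = 46*(-140) = -6440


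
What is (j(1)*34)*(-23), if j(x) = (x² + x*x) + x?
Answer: -2346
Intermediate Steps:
j(x) = x + 2*x² (j(x) = (x² + x²) + x = 2*x² + x = x + 2*x²)
(j(1)*34)*(-23) = ((1*(1 + 2*1))*34)*(-23) = ((1*(1 + 2))*34)*(-23) = ((1*3)*34)*(-23) = (3*34)*(-23) = 102*(-23) = -2346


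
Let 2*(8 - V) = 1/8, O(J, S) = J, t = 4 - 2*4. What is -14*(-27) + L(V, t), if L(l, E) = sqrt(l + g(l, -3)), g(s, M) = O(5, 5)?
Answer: 378 + 3*sqrt(23)/4 ≈ 381.60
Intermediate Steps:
t = -4 (t = 4 - 8 = -4)
V = 127/16 (V = 8 - 1/2/8 = 8 - 1/2*1/8 = 8 - 1/16 = 127/16 ≈ 7.9375)
g(s, M) = 5
L(l, E) = sqrt(5 + l) (L(l, E) = sqrt(l + 5) = sqrt(5 + l))
-14*(-27) + L(V, t) = -14*(-27) + sqrt(5 + 127/16) = 378 + sqrt(207/16) = 378 + 3*sqrt(23)/4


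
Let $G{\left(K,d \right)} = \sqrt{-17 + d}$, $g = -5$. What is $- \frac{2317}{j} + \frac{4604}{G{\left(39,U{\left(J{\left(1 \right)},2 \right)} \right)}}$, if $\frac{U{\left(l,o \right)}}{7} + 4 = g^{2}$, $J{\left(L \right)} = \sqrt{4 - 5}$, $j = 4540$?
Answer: $- \frac{2317}{4540} + \frac{2302 \sqrt{130}}{65} \approx 403.29$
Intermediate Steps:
$J{\left(L \right)} = i$ ($J{\left(L \right)} = \sqrt{-1} = i$)
$U{\left(l,o \right)} = 147$ ($U{\left(l,o \right)} = -28 + 7 \left(-5\right)^{2} = -28 + 7 \cdot 25 = -28 + 175 = 147$)
$- \frac{2317}{j} + \frac{4604}{G{\left(39,U{\left(J{\left(1 \right)},2 \right)} \right)}} = - \frac{2317}{4540} + \frac{4604}{\sqrt{-17 + 147}} = \left(-2317\right) \frac{1}{4540} + \frac{4604}{\sqrt{130}} = - \frac{2317}{4540} + 4604 \frac{\sqrt{130}}{130} = - \frac{2317}{4540} + \frac{2302 \sqrt{130}}{65}$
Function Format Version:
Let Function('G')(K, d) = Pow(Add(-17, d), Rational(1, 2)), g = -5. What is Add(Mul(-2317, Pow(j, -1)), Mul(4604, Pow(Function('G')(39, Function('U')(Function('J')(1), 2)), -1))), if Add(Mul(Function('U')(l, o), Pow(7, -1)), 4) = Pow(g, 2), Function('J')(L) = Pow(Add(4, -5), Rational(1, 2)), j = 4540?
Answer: Add(Rational(-2317, 4540), Mul(Rational(2302, 65), Pow(130, Rational(1, 2)))) ≈ 403.29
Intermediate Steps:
Function('J')(L) = I (Function('J')(L) = Pow(-1, Rational(1, 2)) = I)
Function('U')(l, o) = 147 (Function('U')(l, o) = Add(-28, Mul(7, Pow(-5, 2))) = Add(-28, Mul(7, 25)) = Add(-28, 175) = 147)
Add(Mul(-2317, Pow(j, -1)), Mul(4604, Pow(Function('G')(39, Function('U')(Function('J')(1), 2)), -1))) = Add(Mul(-2317, Pow(4540, -1)), Mul(4604, Pow(Pow(Add(-17, 147), Rational(1, 2)), -1))) = Add(Mul(-2317, Rational(1, 4540)), Mul(4604, Pow(Pow(130, Rational(1, 2)), -1))) = Add(Rational(-2317, 4540), Mul(4604, Mul(Rational(1, 130), Pow(130, Rational(1, 2))))) = Add(Rational(-2317, 4540), Mul(Rational(2302, 65), Pow(130, Rational(1, 2))))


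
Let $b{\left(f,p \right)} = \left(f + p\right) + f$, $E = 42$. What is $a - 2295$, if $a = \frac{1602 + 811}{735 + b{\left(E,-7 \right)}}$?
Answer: $- \frac{1861127}{812} \approx -2292.0$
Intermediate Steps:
$b{\left(f,p \right)} = p + 2 f$
$a = \frac{2413}{812}$ ($a = \frac{1602 + 811}{735 + \left(-7 + 2 \cdot 42\right)} = \frac{2413}{735 + \left(-7 + 84\right)} = \frac{2413}{735 + 77} = \frac{2413}{812} \approx 2.9717$)
$a - 2295 = \frac{2413}{812} - 2295 = - \frac{1861127}{812}$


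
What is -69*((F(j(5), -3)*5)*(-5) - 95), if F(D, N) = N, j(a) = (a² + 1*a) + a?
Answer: 1380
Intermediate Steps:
j(a) = a² + 2*a (j(a) = (a² + a) + a = (a + a²) + a = a² + 2*a)
-69*((F(j(5), -3)*5)*(-5) - 95) = -69*(-3*5*(-5) - 95) = -69*(-15*(-5) - 95) = -69*(75 - 95) = -69*(-20) = 1380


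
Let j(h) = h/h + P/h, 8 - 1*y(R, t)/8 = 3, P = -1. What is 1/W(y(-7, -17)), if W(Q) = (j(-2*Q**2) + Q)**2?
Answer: 10240000/17213702401 ≈ 0.00059487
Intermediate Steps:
y(R, t) = 40 (y(R, t) = 64 - 8*3 = 64 - 24 = 40)
j(h) = 1 - 1/h (j(h) = h/h - 1/h = 1 - 1/h)
W(Q) = (Q - (-1 - 2*Q**2)/(2*Q**2))**2 (W(Q) = ((-1 - 2*Q**2)/((-2*Q**2)) + Q)**2 = ((-1/(2*Q**2))*(-1 - 2*Q**2) + Q)**2 = (-(-1 - 2*Q**2)/(2*Q**2) + Q)**2 = (Q - (-1 - 2*Q**2)/(2*Q**2))**2)
1/W(y(-7, -17)) = 1/((1/4)*(1 + 2*40**2 + 2*40**3)**2/40**4) = 1/((1/4)*(1/2560000)*(1 + 2*1600 + 2*64000)**2) = 1/((1/4)*(1/2560000)*(1 + 3200 + 128000)**2) = 1/((1/4)*(1/2560000)*131201**2) = 1/((1/4)*(1/2560000)*17213702401) = 1/(17213702401/10240000) = 10240000/17213702401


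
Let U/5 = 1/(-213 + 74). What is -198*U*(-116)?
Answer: -114840/139 ≈ -826.19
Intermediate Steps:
U = -5/139 (U = 5/(-213 + 74) = 5/(-139) = 5*(-1/139) = -5/139 ≈ -0.035971)
-198*U*(-116) = -198*(-5/139)*(-116) = (990/139)*(-116) = -114840/139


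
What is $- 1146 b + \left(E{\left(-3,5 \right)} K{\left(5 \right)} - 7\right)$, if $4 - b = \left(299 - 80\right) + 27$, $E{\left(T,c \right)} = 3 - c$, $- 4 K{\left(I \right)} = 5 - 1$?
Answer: $277327$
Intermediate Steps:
$K{\left(I \right)} = -1$ ($K{\left(I \right)} = - \frac{5 - 1}{4} = \left(- \frac{1}{4}\right) 4 = -1$)
$b = -242$ ($b = 4 - \left(\left(299 - 80\right) + 27\right) = 4 - \left(219 + 27\right) = 4 - 246 = -242$)
$- 1146 b + \left(E{\left(-3,5 \right)} K{\left(5 \right)} - 7\right) = \left(-1146\right) \left(-242\right) - \left(7 - \left(3 - 5\right) \left(-1\right)\right) = 277332 - \left(7 - \left(3 - 5\right) \left(-1\right)\right) = 277332 - 5 = 277327$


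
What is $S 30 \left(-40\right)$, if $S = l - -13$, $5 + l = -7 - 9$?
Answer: $9600$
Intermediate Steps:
$l = -21$ ($l = -5 - 16 = -21$)
$S = -8$ ($S = -21 - -13 = -21 + 13 = -8$)
$S 30 \left(-40\right) = \left(-8\right) 30 \left(-40\right) = \left(-240\right) \left(-40\right) = 9600$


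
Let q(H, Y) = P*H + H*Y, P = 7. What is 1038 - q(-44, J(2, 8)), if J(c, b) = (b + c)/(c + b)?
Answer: 1390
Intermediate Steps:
J(c, b) = 1 (J(c, b) = (b + c)/(b + c) = 1)
q(H, Y) = 7*H + H*Y
1038 - q(-44, J(2, 8)) = 1038 - (-44)*(7 + 1) = 1038 - (-44)*8 = 1038 - 1*(-352) = 1038 + 352 = 1390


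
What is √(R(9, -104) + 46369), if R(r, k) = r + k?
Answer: √46274 ≈ 215.11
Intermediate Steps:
R(r, k) = k + r
√(R(9, -104) + 46369) = √((-104 + 9) + 46369) = √(-95 + 46369) = √46274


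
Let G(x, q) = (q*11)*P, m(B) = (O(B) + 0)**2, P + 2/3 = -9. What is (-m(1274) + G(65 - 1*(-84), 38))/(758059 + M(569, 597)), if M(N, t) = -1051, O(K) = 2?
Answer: -6067/1135512 ≈ -0.0053430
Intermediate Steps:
P = -29/3 (P = -2/3 - 9 = -29/3 ≈ -9.6667)
m(B) = 4 (m(B) = (2 + 0)**2 = 2**2 = 4)
G(x, q) = -319*q/3 (G(x, q) = (q*11)*(-29/3) = (11*q)*(-29/3) = -319*q/3)
(-m(1274) + G(65 - 1*(-84), 38))/(758059 + M(569, 597)) = (-1*4 - 319/3*38)/(758059 - 1051) = (-4 - 12122/3)/757008 = -12134/3*1/757008 = -6067/1135512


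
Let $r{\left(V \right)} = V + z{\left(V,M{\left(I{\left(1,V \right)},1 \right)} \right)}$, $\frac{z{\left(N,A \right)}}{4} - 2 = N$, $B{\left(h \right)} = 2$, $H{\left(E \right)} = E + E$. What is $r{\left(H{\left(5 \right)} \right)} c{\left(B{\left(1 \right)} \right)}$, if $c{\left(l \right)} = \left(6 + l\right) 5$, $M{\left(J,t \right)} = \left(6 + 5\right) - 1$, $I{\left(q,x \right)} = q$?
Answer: $2320$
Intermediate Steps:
$H{\left(E \right)} = 2 E$
$M{\left(J,t \right)} = 10$ ($M{\left(J,t \right)} = 11 - 1 = 10$)
$z{\left(N,A \right)} = 8 + 4 N$
$r{\left(V \right)} = 8 + 5 V$ ($r{\left(V \right)} = V + \left(8 + 4 V\right) = 8 + 5 V$)
$c{\left(l \right)} = 30 + 5 l$
$r{\left(H{\left(5 \right)} \right)} c{\left(B{\left(1 \right)} \right)} = \left(8 + 5 \cdot 2 \cdot 5\right) \left(30 + 5 \cdot 2\right) = \left(8 + 5 \cdot 10\right) \left(30 + 10\right) = \left(8 + 50\right) 40 = 58 \cdot 40 = 2320$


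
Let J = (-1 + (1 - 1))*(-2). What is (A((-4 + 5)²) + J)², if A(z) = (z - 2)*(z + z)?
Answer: 0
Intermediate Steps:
J = 2 (J = (-1 + 0)*(-2) = -1*(-2) = 2)
A(z) = 2*z*(-2 + z) (A(z) = (-2 + z)*(2*z) = 2*z*(-2 + z))
(A((-4 + 5)²) + J)² = (2*(-4 + 5)²*(-2 + (-4 + 5)²) + 2)² = (2*1²*(-2 + 1²) + 2)² = (2*1*(-2 + 1) + 2)² = (2*1*(-1) + 2)² = (-2 + 2)² = 0² = 0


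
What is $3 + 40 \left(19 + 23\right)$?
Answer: $1683$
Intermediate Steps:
$3 + 40 \left(19 + 23\right) = 3 + 40 \cdot 42 = 3 + 1680 = 1683$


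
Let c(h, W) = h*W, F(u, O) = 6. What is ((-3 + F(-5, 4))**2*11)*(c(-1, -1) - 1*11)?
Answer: -990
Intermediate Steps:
c(h, W) = W*h
((-3 + F(-5, 4))**2*11)*(c(-1, -1) - 1*11) = ((-3 + 6)**2*11)*(-1*(-1) - 1*11) = (3**2*11)*(1 - 11) = (9*11)*(-10) = 99*(-10) = -990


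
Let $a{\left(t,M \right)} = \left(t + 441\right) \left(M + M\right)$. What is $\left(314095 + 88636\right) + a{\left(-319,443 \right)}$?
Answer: $510823$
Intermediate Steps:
$a{\left(t,M \right)} = 2 M \left(441 + t\right)$ ($a{\left(t,M \right)} = \left(441 + t\right) 2 M = 2 M \left(441 + t\right)$)
$\left(314095 + 88636\right) + a{\left(-319,443 \right)} = \left(314095 + 88636\right) + 2 \cdot 443 \left(441 - 319\right) = 402731 + 2 \cdot 443 \cdot 122 = 402731 + 108092 = 510823$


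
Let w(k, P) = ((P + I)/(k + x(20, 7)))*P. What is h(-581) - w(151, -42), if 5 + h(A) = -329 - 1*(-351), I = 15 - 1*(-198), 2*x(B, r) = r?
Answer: 6539/103 ≈ 63.485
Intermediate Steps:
x(B, r) = r/2
I = 213 (I = 15 + 198 = 213)
h(A) = 17 (h(A) = -5 + (-329 - 1*(-351)) = -5 + (-329 + 351) = -5 + 22 = 17)
w(k, P) = P*(213 + P)/(7/2 + k) (w(k, P) = ((P + 213)/(k + (1/2)*7))*P = ((213 + P)/(k + 7/2))*P = ((213 + P)/(7/2 + k))*P = P*(213 + P)/(7/2 + k))
h(-581) - w(151, -42) = 17 - 2*(-42)*(213 - 42)/(7 + 2*151) = 17 - 2*(-42)*171/(7 + 302) = 17 - 2*(-42)*171/309 = 17 - 1*(-4788/103) = 17 + 4788/103 = 6539/103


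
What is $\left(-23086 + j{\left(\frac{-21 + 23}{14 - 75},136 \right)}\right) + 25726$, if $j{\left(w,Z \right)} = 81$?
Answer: $2721$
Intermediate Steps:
$\left(-23086 + j{\left(\frac{-21 + 23}{14 - 75},136 \right)}\right) + 25726 = \left(-23086 + 81\right) + 25726 = -23005 + 25726 = 2721$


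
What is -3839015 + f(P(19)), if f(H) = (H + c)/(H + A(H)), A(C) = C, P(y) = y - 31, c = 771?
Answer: -30712373/8 ≈ -3.8390e+6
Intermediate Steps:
P(y) = -31 + y
f(H) = (771 + H)/(2*H) (f(H) = (H + 771)/(H + H) = (771 + H)/((2*H)) = (771 + H)*(1/(2*H)) = (771 + H)/(2*H))
-3839015 + f(P(19)) = -3839015 + (771 + (-31 + 19))/(2*(-31 + 19)) = -3839015 + (1/2)*(771 - 12)/(-12) = -3839015 + (1/2)*(-1/12)*759 = -3839015 - 253/8 = -30712373/8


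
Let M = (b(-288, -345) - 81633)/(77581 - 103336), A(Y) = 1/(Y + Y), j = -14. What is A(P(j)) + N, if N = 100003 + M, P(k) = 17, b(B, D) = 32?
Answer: 5151319247/51510 ≈ 1.0001e+5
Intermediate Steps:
A(Y) = 1/(2*Y)
M = 81601/25755 (M = (32 - 81633)/(77581 - 103336) = -81601/(-25755) = -81601*(-1/25755) = 81601/25755 ≈ 3.1684)
N = 2575658866/25755 (N = 100003 + 81601/25755 = 2575658866/25755 ≈ 1.0001e+5)
A(P(j)) + N = (1/2)/17 + 2575658866/25755 = (1/2)*(1/17) + 2575658866/25755 = 1/34 + 2575658866/25755 = 5151319247/51510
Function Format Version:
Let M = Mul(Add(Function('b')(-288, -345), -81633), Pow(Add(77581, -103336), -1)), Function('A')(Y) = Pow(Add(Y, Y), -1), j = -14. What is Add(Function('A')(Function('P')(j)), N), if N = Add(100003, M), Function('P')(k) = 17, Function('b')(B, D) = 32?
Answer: Rational(5151319247, 51510) ≈ 1.0001e+5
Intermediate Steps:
Function('A')(Y) = Mul(Rational(1, 2), Pow(Y, -1)) (Function('A')(Y) = Pow(Mul(2, Y), -1) = Mul(Rational(1, 2), Pow(Y, -1)))
M = Rational(81601, 25755) (M = Mul(Add(32, -81633), Pow(Add(77581, -103336), -1)) = Mul(-81601, Pow(-25755, -1)) = Mul(-81601, Rational(-1, 25755)) = Rational(81601, 25755) ≈ 3.1684)
N = Rational(2575658866, 25755) (N = Add(100003, Rational(81601, 25755)) = Rational(2575658866, 25755) ≈ 1.0001e+5)
Add(Function('A')(Function('P')(j)), N) = Add(Mul(Rational(1, 2), Pow(17, -1)), Rational(2575658866, 25755)) = Add(Mul(Rational(1, 2), Rational(1, 17)), Rational(2575658866, 25755)) = Add(Rational(1, 34), Rational(2575658866, 25755)) = Rational(5151319247, 51510)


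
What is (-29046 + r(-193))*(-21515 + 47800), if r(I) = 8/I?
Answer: -147350713510/193 ≈ -7.6347e+8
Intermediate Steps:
(-29046 + r(-193))*(-21515 + 47800) = (-29046 + 8/(-193))*(-21515 + 47800) = (-29046 + 8*(-1/193))*26285 = (-29046 - 8/193)*26285 = -5605886/193*26285 = -147350713510/193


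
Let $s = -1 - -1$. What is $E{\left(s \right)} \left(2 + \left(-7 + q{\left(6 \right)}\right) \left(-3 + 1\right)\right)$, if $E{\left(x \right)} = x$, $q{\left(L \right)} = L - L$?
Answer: $0$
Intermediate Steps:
$q{\left(L \right)} = 0$
$s = 0$ ($s = -1 + 1 = 0$)
$E{\left(s \right)} \left(2 + \left(-7 + q{\left(6 \right)}\right) \left(-3 + 1\right)\right) = 0 \left(2 + \left(-7 + 0\right) \left(-3 + 1\right)\right) = 0 \left(2 - -14\right) = 0 \left(2 + 14\right) = 0 \cdot 16 = 0$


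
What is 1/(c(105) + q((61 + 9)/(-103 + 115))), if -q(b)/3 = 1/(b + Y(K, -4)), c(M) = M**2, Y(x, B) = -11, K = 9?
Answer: 31/341793 ≈ 9.0698e-5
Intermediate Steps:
q(b) = -3/(-11 + b) (q(b) = -3/(b - 11) = -3/(-11 + b))
1/(c(105) + q((61 + 9)/(-103 + 115))) = 1/(105**2 - 3/(-11 + (61 + 9)/(-103 + 115))) = 1/(11025 - 3/(-11 + 70/12)) = 1/(11025 - 3/(-11 + 70*(1/12))) = 1/(11025 - 3/(-11 + 35/6)) = 1/(11025 - 3/(-31/6)) = 1/(11025 - 3*(-6/31)) = 1/(11025 + 18/31) = 1/(341793/31) = 31/341793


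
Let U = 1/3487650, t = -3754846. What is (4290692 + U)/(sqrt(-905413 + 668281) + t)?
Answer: -28094568732000934823/24585959747132763600 - 14964431953801*I*sqrt(6587)/8195319915710921200 ≈ -1.1427 - 0.0001482*I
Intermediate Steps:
U = 1/3487650 ≈ 2.8673e-7
(4290692 + U)/(sqrt(-905413 + 668281) + t) = (4290692 + 1/3487650)/(sqrt(-905413 + 668281) - 3754846) = 14964431953801/(3487650*(sqrt(-237132) - 3754846)) = 14964431953801/(3487650*(6*I*sqrt(6587) - 3754846)) = 14964431953801/(3487650*(-3754846 + 6*I*sqrt(6587)))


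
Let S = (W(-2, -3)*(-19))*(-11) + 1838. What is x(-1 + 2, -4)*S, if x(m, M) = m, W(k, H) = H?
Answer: 1211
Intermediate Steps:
S = 1211 (S = -3*(-19)*(-11) + 1838 = 57*(-11) + 1838 = -627 + 1838 = 1211)
x(-1 + 2, -4)*S = (-1 + 2)*1211 = 1*1211 = 1211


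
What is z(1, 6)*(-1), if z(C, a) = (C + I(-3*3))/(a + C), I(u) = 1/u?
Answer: -8/63 ≈ -0.12698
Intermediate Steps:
z(C, a) = (-1/9 + C)/(C + a) (z(C, a) = (C + 1/(-3*3))/(a + C) = (C + 1/(-9))/(C + a) = (C - 1/9)/(C + a) = (-1/9 + C)/(C + a))
z(1, 6)*(-1) = ((-1/9 + 1)/(1 + 6))*(-1) = ((8/9)/7)*(-1) = ((1/7)*(8/9))*(-1) = (8/63)*(-1) = -8/63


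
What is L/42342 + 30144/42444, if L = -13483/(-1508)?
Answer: 53481083401/75281196744 ≈ 0.71042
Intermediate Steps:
L = 13483/1508 (L = -13483*(-1/1508) = 13483/1508 ≈ 8.9410)
L/42342 + 30144/42444 = (13483/1508)/42342 + 30144/42444 = (13483/1508)*(1/42342) + 30144*(1/42444) = 13483/63851736 + 2512/3537 = 53481083401/75281196744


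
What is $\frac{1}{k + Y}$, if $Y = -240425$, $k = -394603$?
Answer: $- \frac{1}{635028} \approx -1.5747 \cdot 10^{-6}$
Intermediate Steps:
$\frac{1}{k + Y} = \frac{1}{-394603 - 240425} = \frac{1}{-635028} = - \frac{1}{635028}$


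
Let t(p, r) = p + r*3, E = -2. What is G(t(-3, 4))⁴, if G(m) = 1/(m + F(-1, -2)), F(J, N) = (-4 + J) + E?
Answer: 1/16 ≈ 0.062500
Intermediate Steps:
F(J, N) = -6 + J (F(J, N) = (-4 + J) - 2 = -6 + J)
t(p, r) = p + 3*r
G(m) = 1/(-7 + m) (G(m) = 1/(m + (-6 - 1)) = 1/(m - 7) = 1/(-7 + m))
G(t(-3, 4))⁴ = (1/(-7 + (-3 + 3*4)))⁴ = (1/(-7 + (-3 + 12)))⁴ = (1/(-7 + 9))⁴ = (1/2)⁴ = (½)⁴ = 1/16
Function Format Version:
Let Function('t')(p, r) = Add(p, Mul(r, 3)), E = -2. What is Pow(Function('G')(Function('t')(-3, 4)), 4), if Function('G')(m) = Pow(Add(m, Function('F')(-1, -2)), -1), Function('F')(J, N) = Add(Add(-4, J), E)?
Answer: Rational(1, 16) ≈ 0.062500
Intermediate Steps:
Function('F')(J, N) = Add(-6, J) (Function('F')(J, N) = Add(Add(-4, J), -2) = Add(-6, J))
Function('t')(p, r) = Add(p, Mul(3, r))
Function('G')(m) = Pow(Add(-7, m), -1) (Function('G')(m) = Pow(Add(m, Add(-6, -1)), -1) = Pow(Add(m, -7), -1) = Pow(Add(-7, m), -1))
Pow(Function('G')(Function('t')(-3, 4)), 4) = Pow(Pow(Add(-7, Add(-3, Mul(3, 4))), -1), 4) = Pow(Pow(Add(-7, Add(-3, 12)), -1), 4) = Pow(Pow(Add(-7, 9), -1), 4) = Pow(Pow(2, -1), 4) = Pow(Rational(1, 2), 4) = Rational(1, 16)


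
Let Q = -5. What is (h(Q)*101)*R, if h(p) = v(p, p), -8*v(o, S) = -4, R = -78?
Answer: -3939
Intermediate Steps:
v(o, S) = ½ (v(o, S) = -⅛*(-4) = ½)
h(p) = ½
(h(Q)*101)*R = ((½)*101)*(-78) = (101/2)*(-78) = -3939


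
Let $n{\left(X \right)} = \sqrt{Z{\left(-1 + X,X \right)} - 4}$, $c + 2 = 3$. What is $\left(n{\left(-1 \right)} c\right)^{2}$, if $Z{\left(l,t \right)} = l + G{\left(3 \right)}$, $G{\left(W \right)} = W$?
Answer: $-3$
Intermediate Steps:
$Z{\left(l,t \right)} = 3 + l$ ($Z{\left(l,t \right)} = l + 3 = 3 + l$)
$c = 1$ ($c = -2 + 3 = 1$)
$n{\left(X \right)} = \sqrt{-2 + X}$ ($n{\left(X \right)} = \sqrt{\left(3 + \left(-1 + X\right)\right) - 4} = \sqrt{\left(2 + X\right) - 4} = \sqrt{-2 + X}$)
$\left(n{\left(-1 \right)} c\right)^{2} = \left(\sqrt{-2 - 1} \cdot 1\right)^{2} = \left(\sqrt{-3} \cdot 1\right)^{2} = \left(i \sqrt{3} \cdot 1\right)^{2} = \left(i \sqrt{3}\right)^{2} = -3$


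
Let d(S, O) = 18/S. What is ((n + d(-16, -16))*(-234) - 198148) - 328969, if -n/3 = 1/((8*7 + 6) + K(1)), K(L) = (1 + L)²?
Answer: -23181097/44 ≈ -5.2684e+5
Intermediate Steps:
n = -1/22 (n = -3/((8*7 + 6) + (1 + 1)²) = -3/((56 + 6) + 2²) = -3/(62 + 4) = -3/66 = -3*1/66 = -1/22 ≈ -0.045455)
((n + d(-16, -16))*(-234) - 198148) - 328969 = ((-1/22 + 18/(-16))*(-234) - 198148) - 328969 = ((-1/22 + 18*(-1/16))*(-234) - 198148) - 328969 = ((-1/22 - 9/8)*(-234) - 198148) - 328969 = (-103/88*(-234) - 198148) - 328969 = (12051/44 - 198148) - 328969 = -8706461/44 - 328969 = -23181097/44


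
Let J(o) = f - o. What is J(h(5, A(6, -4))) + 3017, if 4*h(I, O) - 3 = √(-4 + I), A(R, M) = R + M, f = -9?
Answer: 3007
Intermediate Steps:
A(R, M) = M + R
h(I, O) = ¾ + √(-4 + I)/4
J(o) = -9 - o
J(h(5, A(6, -4))) + 3017 = (-9 - (¾ + √(-4 + 5)/4)) + 3017 = (-9 - (¾ + √1/4)) + 3017 = (-9 - (¾ + (¼)*1)) + 3017 = (-9 - (¾ + ¼)) + 3017 = (-9 - 1*1) + 3017 = (-9 - 1) + 3017 = -10 + 3017 = 3007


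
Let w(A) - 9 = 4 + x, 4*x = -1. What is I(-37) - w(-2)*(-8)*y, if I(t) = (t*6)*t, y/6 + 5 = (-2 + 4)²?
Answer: 7602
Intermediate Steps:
x = -¼ (x = (¼)*(-1) = -¼ ≈ -0.25000)
y = -6 (y = -30 + 6*(-2 + 4)² = -30 + 6*2² = -30 + 6*4 = -30 + 24 = -6)
w(A) = 51/4 (w(A) = 9 + (4 - ¼) = 9 + 15/4 = 51/4)
I(t) = 6*t² (I(t) = (6*t)*t = 6*t²)
I(-37) - w(-2)*(-8)*y = 6*(-37)² - (51/4)*(-8)*(-6) = 6*1369 - (-102)*(-6) = 8214 - 1*612 = 8214 - 612 = 7602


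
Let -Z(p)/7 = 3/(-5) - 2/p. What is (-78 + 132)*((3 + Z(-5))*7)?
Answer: 8316/5 ≈ 1663.2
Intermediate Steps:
Z(p) = 21/5 + 14/p (Z(p) = -7*(3/(-5) - 2/p) = -7*(3*(-1/5) - 2/p) = -7*(-3/5 - 2/p) = 21/5 + 14/p)
(-78 + 132)*((3 + Z(-5))*7) = (-78 + 132)*((3 + (21/5 + 14/(-5)))*7) = 54*((3 + (21/5 + 14*(-1/5)))*7) = 54*((3 + (21/5 - 14/5))*7) = 54*((3 + 7/5)*7) = 54*((22/5)*7) = 54*(154/5) = 8316/5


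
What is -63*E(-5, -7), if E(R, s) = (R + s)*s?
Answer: -5292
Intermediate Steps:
E(R, s) = s*(R + s)
-63*E(-5, -7) = -(-441)*(-5 - 7) = -(-441)*(-12) = -63*84 = -5292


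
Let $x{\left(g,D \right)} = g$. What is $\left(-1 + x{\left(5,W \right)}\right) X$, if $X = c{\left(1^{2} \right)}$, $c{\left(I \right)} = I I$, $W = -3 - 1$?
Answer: $4$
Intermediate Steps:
$W = -4$
$c{\left(I \right)} = I^{2}$
$X = 1$ ($X = \left(1^{2}\right)^{2} = 1^{2} = 1$)
$\left(-1 + x{\left(5,W \right)}\right) X = \left(-1 + 5\right) 1 = 4 \cdot 1 = 4$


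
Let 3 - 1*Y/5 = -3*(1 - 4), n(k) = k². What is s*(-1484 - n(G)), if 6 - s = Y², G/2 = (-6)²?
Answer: 5961192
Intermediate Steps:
G = 72 (G = 2*(-6)² = 2*36 = 72)
Y = -30 (Y = 15 - (-15)*(1 - 4) = 15 - (-15)*(-3) = 15 - 5*9 = 15 - 45 = -30)
s = -894 (s = 6 - 1*(-30)² = 6 - 1*900 = 6 - 900 = -894)
s*(-1484 - n(G)) = -894*(-1484 - 1*72²) = -894*(-1484 - 1*5184) = -894*(-1484 - 5184) = -894*(-6668) = 5961192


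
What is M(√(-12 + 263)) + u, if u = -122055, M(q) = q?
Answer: -122055 + √251 ≈ -1.2204e+5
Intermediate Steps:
M(√(-12 + 263)) + u = √(-12 + 263) - 122055 = √251 - 122055 = -122055 + √251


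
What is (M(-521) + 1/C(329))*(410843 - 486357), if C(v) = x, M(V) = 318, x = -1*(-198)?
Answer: -2377369505/99 ≈ -2.4014e+7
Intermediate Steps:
x = 198
C(v) = 198
(M(-521) + 1/C(329))*(410843 - 486357) = (318 + 1/198)*(410843 - 486357) = (318 + 1/198)*(-75514) = (62965/198)*(-75514) = -2377369505/99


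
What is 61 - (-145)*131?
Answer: 19056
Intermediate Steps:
61 - (-145)*131 = 61 - 145*(-131) = 61 + 18995 = 19056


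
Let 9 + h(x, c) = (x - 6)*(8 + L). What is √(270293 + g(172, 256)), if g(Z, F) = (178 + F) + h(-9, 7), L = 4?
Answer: √270538 ≈ 520.13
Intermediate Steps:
h(x, c) = -81 + 12*x (h(x, c) = -9 + (x - 6)*(8 + 4) = -9 + (-6 + x)*12 = -9 + (-72 + 12*x) = -81 + 12*x)
g(Z, F) = -11 + F (g(Z, F) = (178 + F) + (-81 + 12*(-9)) = (178 + F) + (-81 - 108) = (178 + F) - 189 = -11 + F)
√(270293 + g(172, 256)) = √(270293 + (-11 + 256)) = √(270293 + 245) = √270538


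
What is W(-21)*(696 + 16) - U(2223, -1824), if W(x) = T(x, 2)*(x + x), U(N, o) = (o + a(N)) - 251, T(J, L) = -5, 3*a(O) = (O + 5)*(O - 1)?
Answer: -4495831/3 ≈ -1.4986e+6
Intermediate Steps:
a(O) = (-1 + O)*(5 + O)/3 (a(O) = ((O + 5)*(O - 1))/3 = ((5 + O)*(-1 + O))/3 = ((-1 + O)*(5 + O))/3 = (-1 + O)*(5 + O)/3)
U(N, o) = -758/3 + o + N²/3 + 4*N/3 (U(N, o) = (o + (-5/3 + N²/3 + 4*N/3)) - 251 = (-5/3 + o + N²/3 + 4*N/3) - 251 = -758/3 + o + N²/3 + 4*N/3)
W(x) = -10*x (W(x) = -5*(x + x) = -10*x)
W(-21)*(696 + 16) - U(2223, -1824) = (-10*(-21))*(696 + 16) - (-758/3 - 1824 + (⅓)*2223² + (4/3)*2223) = 210*712 - (-758/3 - 1824 + (⅓)*4941729 + 2964) = 149520 - (-758/3 - 1824 + 1647243 + 2964) = 149520 - 1*4944391/3 = 149520 - 4944391/3 = -4495831/3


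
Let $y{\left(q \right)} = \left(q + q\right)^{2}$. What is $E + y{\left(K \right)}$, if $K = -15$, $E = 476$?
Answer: $1376$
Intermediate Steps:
$y{\left(q \right)} = 4 q^{2}$ ($y{\left(q \right)} = \left(2 q\right)^{2} = 4 q^{2}$)
$E + y{\left(K \right)} = 476 + 4 \left(-15\right)^{2} = 476 + 4 \cdot 225 = 476 + 900 = 1376$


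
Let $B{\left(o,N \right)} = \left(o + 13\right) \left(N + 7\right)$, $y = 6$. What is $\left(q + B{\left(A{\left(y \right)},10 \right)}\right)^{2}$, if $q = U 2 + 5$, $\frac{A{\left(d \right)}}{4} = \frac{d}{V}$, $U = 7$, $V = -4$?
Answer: $19044$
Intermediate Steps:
$A{\left(d \right)} = - d$ ($A{\left(d \right)} = 4 \frac{d}{-4} = 4 d \left(- \frac{1}{4}\right) = 4 \left(- \frac{d}{4}\right) = - d$)
$B{\left(o,N \right)} = \left(7 + N\right) \left(13 + o\right)$ ($B{\left(o,N \right)} = \left(13 + o\right) \left(7 + N\right) = \left(7 + N\right) \left(13 + o\right)$)
$q = 19$ ($q = 7 \cdot 2 + 5 = 14 + 5 = 19$)
$\left(q + B{\left(A{\left(y \right)},10 \right)}\right)^{2} = \left(19 + \left(91 + 7 \left(\left(-1\right) 6\right) + 13 \cdot 10 + 10 \left(\left(-1\right) 6\right)\right)\right)^{2} = \left(19 + \left(91 + 7 \left(-6\right) + 130 + 10 \left(-6\right)\right)\right)^{2} = \left(19 + \left(91 - 42 + 130 - 60\right)\right)^{2} = \left(19 + 119\right)^{2} = 138^{2} = 19044$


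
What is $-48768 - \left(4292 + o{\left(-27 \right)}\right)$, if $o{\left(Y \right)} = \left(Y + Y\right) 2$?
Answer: $-52952$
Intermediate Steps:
$o{\left(Y \right)} = 4 Y$ ($o{\left(Y \right)} = 2 Y 2 = 4 Y$)
$-48768 - \left(4292 + o{\left(-27 \right)}\right) = -48768 - \left(4292 + 4 \left(-27\right)\right) = -48768 - 4184 = -52952$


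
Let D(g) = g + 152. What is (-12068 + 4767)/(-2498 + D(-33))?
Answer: 7301/2379 ≈ 3.0689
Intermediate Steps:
D(g) = 152 + g
(-12068 + 4767)/(-2498 + D(-33)) = (-12068 + 4767)/(-2498 + (152 - 33)) = -7301/(-2498 + 119) = -7301/(-2379) = -7301*(-1/2379) = 7301/2379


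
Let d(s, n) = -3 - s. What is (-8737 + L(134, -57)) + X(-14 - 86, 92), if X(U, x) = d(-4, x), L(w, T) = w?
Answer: -8602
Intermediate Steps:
X(U, x) = 1 (X(U, x) = -3 - 1*(-4) = -3 + 4 = 1)
(-8737 + L(134, -57)) + X(-14 - 86, 92) = (-8737 + 134) + 1 = -8603 + 1 = -8602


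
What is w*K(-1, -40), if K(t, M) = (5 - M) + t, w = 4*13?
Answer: 2288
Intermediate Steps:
w = 52
K(t, M) = 5 + t - M
w*K(-1, -40) = 52*(5 - 1 - 1*(-40)) = 52*(5 - 1 + 40) = 52*44 = 2288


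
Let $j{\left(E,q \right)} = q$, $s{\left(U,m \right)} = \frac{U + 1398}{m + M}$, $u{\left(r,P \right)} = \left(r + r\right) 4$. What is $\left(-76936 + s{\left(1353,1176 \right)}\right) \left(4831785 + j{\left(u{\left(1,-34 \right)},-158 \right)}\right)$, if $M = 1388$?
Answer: $- \frac{953092312885931}{2564} \approx -3.7172 \cdot 10^{11}$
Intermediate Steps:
$u{\left(r,P \right)} = 8 r$ ($u{\left(r,P \right)} = 2 r 4 = 8 r$)
$s{\left(U,m \right)} = \frac{1398 + U}{1388 + m}$ ($s{\left(U,m \right)} = \frac{U + 1398}{m + 1388} = \frac{1398 + U}{1388 + m}$)
$\left(-76936 + s{\left(1353,1176 \right)}\right) \left(4831785 + j{\left(u{\left(1,-34 \right)},-158 \right)}\right) = \left(-76936 + \frac{1398 + 1353}{1388 + 1176}\right) \left(4831785 - 158\right) = \left(-76936 + \frac{1}{2564} \cdot 2751\right) 4831627 = \left(-76936 + \frac{2751}{2564}\right) 4831627 = \left(- \frac{197261153}{2564}\right) 4831627 = - \frac{953092312885931}{2564}$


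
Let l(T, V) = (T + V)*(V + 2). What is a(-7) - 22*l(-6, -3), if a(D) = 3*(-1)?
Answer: -201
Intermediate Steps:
a(D) = -3
l(T, V) = (2 + V)*(T + V) (l(T, V) = (T + V)*(2 + V) = (2 + V)*(T + V))
a(-7) - 22*l(-6, -3) = -3 - 22*((-3)² + 2*(-6) + 2*(-3) - 6*(-3)) = -3 - 22*(9 - 12 - 6 + 18) = -3 - 22*9 = -3 - 198 = -201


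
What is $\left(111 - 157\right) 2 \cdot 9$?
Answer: $-828$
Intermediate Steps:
$\left(111 - 157\right) 2 \cdot 9 = \left(-46\right) 18 = -828$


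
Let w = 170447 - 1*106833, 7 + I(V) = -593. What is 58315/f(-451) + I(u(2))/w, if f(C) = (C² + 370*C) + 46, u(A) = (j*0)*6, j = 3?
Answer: 1843852105/1163404639 ≈ 1.5849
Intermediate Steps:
u(A) = 0 (u(A) = (3*0)*6 = 0*6 = 0)
I(V) = -600 (I(V) = -7 - 593 = -600)
f(C) = 46 + C² + 370*C
w = 63614 (w = 170447 - 106833 = 63614)
58315/f(-451) + I(u(2))/w = 58315/(46 + (-451)² + 370*(-451)) - 600/63614 = 58315/(46 + 203401 - 166870) - 600*1/63614 = 58315/36577 - 300/31807 = 1843852105/1163404639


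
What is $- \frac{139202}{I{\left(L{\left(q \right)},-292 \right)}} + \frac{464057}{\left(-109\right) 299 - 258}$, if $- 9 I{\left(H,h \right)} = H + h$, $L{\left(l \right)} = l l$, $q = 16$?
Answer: $- \frac{2287251363}{65698} \approx -34815.0$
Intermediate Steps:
$L{\left(l \right)} = l^{2}$
$I{\left(H,h \right)} = - \frac{H}{9} - \frac{h}{9}$ ($I{\left(H,h \right)} = - \frac{H + h}{9} = - \frac{H}{9} - \frac{h}{9}$)
$- \frac{139202}{I{\left(L{\left(q \right)},-292 \right)}} + \frac{464057}{\left(-109\right) 299 - 258} = - \frac{139202}{- \frac{16^{2}}{9} - - \frac{292}{9}} + \frac{464057}{\left(-109\right) 299 - 258} = - \frac{139202}{\left(- \frac{1}{9}\right) 256 + \frac{292}{9}} + \frac{464057}{-32591 - 258} = - \frac{139202}{- \frac{256}{9} + \frac{292}{9}} + \frac{464057}{-32849} = - \frac{139202}{4} + 464057 \left(- \frac{1}{32849}\right) = \left(-139202\right) \frac{1}{4} - \frac{464057}{32849} = - \frac{69601}{2} - \frac{464057}{32849} = - \frac{2287251363}{65698}$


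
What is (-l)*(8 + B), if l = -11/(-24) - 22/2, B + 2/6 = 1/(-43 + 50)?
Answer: 10373/126 ≈ 82.325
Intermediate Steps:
B = -4/21 (B = -⅓ + 1/(-43 + 50) = -⅓ + 1/7 = -⅓ + ⅐ = -4/21 ≈ -0.19048)
l = -253/24 (l = -11*(-1/24) - 22*½ = 11/24 - 11 = -253/24 ≈ -10.542)
(-l)*(8 + B) = (-1*(-253/24))*(8 - 4/21) = (253/24)*(164/21) = 10373/126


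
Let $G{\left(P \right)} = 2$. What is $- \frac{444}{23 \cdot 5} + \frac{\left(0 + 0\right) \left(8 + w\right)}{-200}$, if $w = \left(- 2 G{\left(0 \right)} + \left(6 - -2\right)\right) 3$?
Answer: $- \frac{444}{115} \approx -3.8609$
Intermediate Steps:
$w = 12$ ($w = \left(\left(-2\right) 2 + \left(6 - -2\right)\right) 3 = \left(-4 + \left(6 + 2\right)\right) 3 = \left(-4 + 8\right) 3 = 4 \cdot 3 = 12$)
$- \frac{444}{23 \cdot 5} + \frac{\left(0 + 0\right) \left(8 + w\right)}{-200} = - \frac{444}{23 \cdot 5} + \frac{\left(0 + 0\right) \left(8 + 12\right)}{-200} = - \frac{444}{115} + 0 \cdot 20 \left(- \frac{1}{200}\right) = \left(-444\right) \frac{1}{115} + 0 \left(- \frac{1}{200}\right) = - \frac{444}{115} + 0 = - \frac{444}{115}$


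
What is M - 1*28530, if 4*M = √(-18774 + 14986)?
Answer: -28530 + I*√947/2 ≈ -28530.0 + 15.387*I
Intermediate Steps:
M = I*√947/2 (M = √(-18774 + 14986)/4 = √(-3788)/4 = (2*I*√947)/4 = I*√947/2 ≈ 15.387*I)
M - 1*28530 = I*√947/2 - 1*28530 = I*√947/2 - 28530 = -28530 + I*√947/2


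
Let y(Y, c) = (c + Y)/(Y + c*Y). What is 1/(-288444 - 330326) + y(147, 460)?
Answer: 375525623/41932186590 ≈ 0.0089555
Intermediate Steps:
y(Y, c) = (Y + c)/(Y + Y*c)
1/(-288444 - 330326) + y(147, 460) = 1/(-288444 - 330326) + (147 + 460)/(147*(1 + 460)) = 1/(-618770) + (1/147)*607/461 = -1/618770 + (1/147)*(1/461)*607 = -1/618770 + 607/67767 = 375525623/41932186590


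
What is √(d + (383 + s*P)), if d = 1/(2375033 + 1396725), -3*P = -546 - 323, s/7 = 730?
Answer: √189566647897174338210/11315274 ≈ 1216.8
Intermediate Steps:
s = 5110 (s = 7*730 = 5110)
P = 869/3 (P = -(-546 - 323)/3 = -⅓*(-869) = 869/3 ≈ 289.67)
d = 1/3771758 ≈ 2.6513e-7
√(d + (383 + s*P)) = √(1/3771758 + (383 + 5110*(869/3))) = √(1/3771758 + (383 + 4440590/3)) = √(1/3771758 + 4441739/3) = √(16753164607165/11315274) = √189566647897174338210/11315274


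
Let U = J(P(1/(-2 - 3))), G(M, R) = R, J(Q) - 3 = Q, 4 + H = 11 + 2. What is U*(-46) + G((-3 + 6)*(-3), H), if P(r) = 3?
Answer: -267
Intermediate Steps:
H = 9 (H = -4 + (11 + 2) = -4 + 13 = 9)
J(Q) = 3 + Q
U = 6 (U = 3 + 3 = 6)
U*(-46) + G((-3 + 6)*(-3), H) = 6*(-46) + 9 = -276 + 9 = -267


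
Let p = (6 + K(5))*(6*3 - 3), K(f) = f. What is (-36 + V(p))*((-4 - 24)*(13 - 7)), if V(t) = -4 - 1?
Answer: 6888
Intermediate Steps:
p = 165 (p = (6 + 5)*(6*3 - 3) = 11*(18 - 3) = 11*15 = 165)
V(t) = -5
(-36 + V(p))*((-4 - 24)*(13 - 7)) = (-36 - 5)*((-4 - 24)*(13 - 7)) = -(-1148)*6 = -41*(-168) = 6888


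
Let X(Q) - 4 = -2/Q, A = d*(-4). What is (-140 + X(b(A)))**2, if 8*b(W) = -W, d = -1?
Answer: 17424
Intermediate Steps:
A = 4 (A = -1*(-4) = 4)
b(W) = -W/8 (b(W) = (-W)/8 = -W/8)
X(Q) = 4 - 2/Q
(-140 + X(b(A)))**2 = (-140 + (4 - 2/((-1/8*4))))**2 = (-140 + (4 - 2/(-1/2)))**2 = (-140 + (4 - 2*(-2)))**2 = (-140 + (4 + 4))**2 = (-140 + 8)**2 = (-132)**2 = 17424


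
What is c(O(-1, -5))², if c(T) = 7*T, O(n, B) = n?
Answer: 49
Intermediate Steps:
c(O(-1, -5))² = (7*(-1))² = (-7)² = 49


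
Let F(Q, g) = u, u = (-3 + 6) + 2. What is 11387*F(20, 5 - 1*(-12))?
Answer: 56935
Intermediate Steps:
u = 5 (u = 3 + 2 = 5)
F(Q, g) = 5
11387*F(20, 5 - 1*(-12)) = 11387*5 = 56935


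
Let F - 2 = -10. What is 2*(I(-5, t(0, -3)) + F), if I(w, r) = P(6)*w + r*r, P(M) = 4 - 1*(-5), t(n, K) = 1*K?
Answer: -88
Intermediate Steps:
t(n, K) = K
P(M) = 9 (P(M) = 4 + 5 = 9)
F = -8 (F = 2 - 10 = -8)
I(w, r) = r² + 9*w (I(w, r) = 9*w + r*r = 9*w + r² = r² + 9*w)
2*(I(-5, t(0, -3)) + F) = 2*(((-3)² + 9*(-5)) - 8) = 2*((9 - 45) - 8) = 2*(-36 - 8) = 2*(-44) = -88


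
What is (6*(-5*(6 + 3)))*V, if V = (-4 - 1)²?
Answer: -6750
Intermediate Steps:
V = 25 (V = (-5)² = 25)
(6*(-5*(6 + 3)))*V = (6*(-5*(6 + 3)))*25 = (6*(-5*9))*25 = (6*(-45))*25 = -270*25 = -6750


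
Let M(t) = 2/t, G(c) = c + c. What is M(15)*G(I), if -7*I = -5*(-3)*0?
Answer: 0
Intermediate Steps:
I = 0 (I = -(-5*(-3))*0/7 = -15*0/7 = -1/7*0 = 0)
G(c) = 2*c
M(15)*G(I) = (2/15)*(2*0) = (2*(1/15))*0 = (2/15)*0 = 0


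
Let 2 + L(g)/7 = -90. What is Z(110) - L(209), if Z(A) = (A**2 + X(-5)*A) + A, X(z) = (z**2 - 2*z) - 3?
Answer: 16374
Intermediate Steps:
L(g) = -644 (L(g) = -14 + 7*(-90) = -14 - 630 = -644)
X(z) = -3 + z**2 - 2*z
Z(A) = A**2 + 33*A (Z(A) = (A**2 + (-3 + (-5)**2 - 2*(-5))*A) + A = (A**2 + (-3 + 25 + 10)*A) + A = (A**2 + 32*A) + A = A**2 + 33*A)
Z(110) - L(209) = 110*(33 + 110) - 1*(-644) = 110*143 + 644 = 15730 + 644 = 16374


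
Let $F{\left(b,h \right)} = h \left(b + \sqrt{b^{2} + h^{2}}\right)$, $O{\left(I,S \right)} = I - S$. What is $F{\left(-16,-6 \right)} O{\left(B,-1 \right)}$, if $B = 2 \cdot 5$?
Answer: $1056 - 132 \sqrt{73} \approx -71.808$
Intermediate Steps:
$B = 10$
$F{\left(-16,-6 \right)} O{\left(B,-1 \right)} = - 6 \left(-16 + \sqrt{\left(-16\right)^{2} + \left(-6\right)^{2}}\right) \left(10 - -1\right) = - 6 \left(-16 + \sqrt{256 + 36}\right) \left(10 + 1\right) = - 6 \left(-16 + \sqrt{292}\right) 11 = - 6 \left(-16 + 2 \sqrt{73}\right) 11 = \left(96 - 12 \sqrt{73}\right) 11 = 1056 - 132 \sqrt{73}$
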